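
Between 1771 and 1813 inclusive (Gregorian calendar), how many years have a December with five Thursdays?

December has 31 days; it has five Thursdays when Thursday falls among the first (month-length − 28) days — i.e. when December 1 is one of Thursday/Wednesday/Tuesday.
December 1 by year: 1771:Sun 1772:Tue✓ 1773:Wed✓ 1774:Thu✓ 1775:Fri 1776:Sun 1777:Mon 1778:Tue✓ 1779:Wed✓ 1780:Fri 1781:Sat 1782:Sun 1783:Mon 1784:Wed✓ 1785:Thu✓ …(13 more)… 1799:Sun 1800:Mon 1801:Tue✓ 1802:Wed✓ 1803:Thu✓ 1804:Sat 1805:Sun 1806:Mon 1807:Tue✓ 1808:Thu✓ 1809:Fri 1810:Sat 1811:Sun 1812:Tue✓ 1813:Wed✓
Years with five Thursdays: 1772, 1773, 1774, 1778, 1779, 1784, 1785, 1789, 1790, 1791, 1795, 1796, 1801, 1802, 1803, 1807, 1808, 1812, 1813 → 19.

19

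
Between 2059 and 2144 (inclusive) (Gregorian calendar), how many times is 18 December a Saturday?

12

Track 18 December's weekday year by year (advancing +1, or +2 across a Feb 29):
  2059: Thu  2060: Sat (+2) ✓  2061: Sun (+1)  2062: Mon (+1)  2063: Tue (+1)
  2064: Thu (+2)  2065: Fri (+1)  2066: Sat (+1) ✓  2067: Sun (+1)  2068: Tue (+2)
  2069: Wed (+1)  2070: Thu (+1)  2071: Fri (+1)  2072: Sun (+2)  … (58 more years) …
  2131: Tue (+1)  2132: Thu (+2)  2133: Fri (+1)  2134: Sat (+1) ✓  2135: Sun (+1)
  2136: Tue (+2)  2137: Wed (+1)  2138: Thu (+1)  2139: Fri (+1)  2140: Sun (+2)
  2141: Mon (+1)  2142: Tue (+1)  2143: Wed (+1)  2144: Fri (+2)
Saturday years: 2060, 2066, 2077, 2083, 2088, 2094, 2100, 2106, 2117, 2123, 2128, 2134 — 12 in total.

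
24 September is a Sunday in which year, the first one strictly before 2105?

2102

From one year to the next, a fixed date's weekday advances by 1, or by 2 when a Feb 29 lies between the two dates.
2105: September 24 is Thursday.
2104: Wednesday (−1)
2103: Monday (−2)
2102: Sunday (−1)
24 September falls on a Sunday in 2102.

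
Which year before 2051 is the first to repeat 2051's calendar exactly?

2045

Two years share a calendar iff Jan 1 falls on the same weekday and both are leap or both are common. 2051: Jan 1 is Sunday, common year.
2050: Jan 1 Saturday, common
2049: Jan 1 Friday, common
2048: Jan 1 Wednesday, leap
2047: Jan 1 Tuesday, common
2046: Jan 1 Monday, common
2045: Jan 1 Sunday, common
2045 matches on both conditions.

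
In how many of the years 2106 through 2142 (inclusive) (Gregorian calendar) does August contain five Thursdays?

16

August has 31 days; it has five Thursdays when Thursday falls among the first (month-length − 28) days — i.e. when August 1 is one of Thursday/Wednesday/Tuesday.
August 1 by year: 2106:Sun 2107:Mon 2108:Wed✓ 2109:Thu✓ 2110:Fri 2111:Sat 2112:Mon 2113:Tue✓ 2114:Wed✓ 2115:Thu✓ 2116:Sat 2117:Sun 2118:Mon 2119:Tue✓ 2120:Thu✓ …(7 more)… 2128:Sun 2129:Mon 2130:Tue✓ 2131:Wed✓ 2132:Fri 2133:Sat 2134:Sun 2135:Mon 2136:Wed✓ 2137:Thu✓ 2138:Fri 2139:Sat 2140:Mon 2141:Tue✓ 2142:Wed✓
Years with five Thursdays: 2108, 2109, 2113, 2114, 2115, 2119, 2120, 2124, 2125, 2126, 2130, 2131, 2136, 2137, 2141, 2142 → 16.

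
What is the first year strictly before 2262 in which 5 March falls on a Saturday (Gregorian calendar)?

From one year to the next, a fixed date's weekday advances by 1, or by 2 when a Feb 29 lies between the two dates.
2262: March 5 is Wednesday.
2261: Tuesday (−1)
2260: Monday (−1)
2259: Saturday (−2)
5 March falls on a Saturday in 2259.

2259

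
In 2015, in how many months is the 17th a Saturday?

Check the 17th of each month of 2015: Jan 17: Sat, Feb 17: Tue, Mar 17: Tue, Apr 17: Fri, May 17: Sun, Jun 17: Wed, Jul 17: Fri, Aug 17: Mon, Sep 17: Thu, Oct 17: Sat, Nov 17: Tue, Dec 17: Thu.
Saturday occurs in January, October — 2 months.

2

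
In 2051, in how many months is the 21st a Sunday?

Check the 21st of each month of 2051: Jan 21: Sat, Feb 21: Tue, Mar 21: Tue, Apr 21: Fri, May 21: Sun, Jun 21: Wed, Jul 21: Fri, Aug 21: Mon, Sep 21: Thu, Oct 21: Sat, Nov 21: Tue, Dec 21: Thu.
Sunday occurs in May — 1 month.

1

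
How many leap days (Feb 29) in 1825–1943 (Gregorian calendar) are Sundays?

Leap years in 1825–1943: 28 of them.
Feb 29 weekday advances by 5 (mod 7) from one leap year to the next four years later (or differs when a century non-leap intervenes).
Leap-day weekdays: 1828:Fri 1832:Wed 1836:Mon 1840:Sat 1844:Thu 1848:Tue 1852:Sun✓ 1856:Fri 1860:Wed 1864:Mon 1868:Sat 1872:Thu 1876:Tue 1880:Sun✓ 1884:Fri 1888:Wed 1892:Mon 1896:Sat 1904:Mon 1908:Sat 1912:Thu 1916:Tue 1920:Sun✓ 1924:Fri 1928:Wed 1932:Mon 1936:Sat 1940:Thu
Sunday: 1852, 1880, 1920 → 3.

3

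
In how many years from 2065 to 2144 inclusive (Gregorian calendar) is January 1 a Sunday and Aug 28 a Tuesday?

4

Check each year's weekday for January 1 and Aug 28:
  2065: Thu/Fri  2066: Fri/Sat  2067: Sat/Sun  2068: Sun/Tue ✓  2069: Tue/Wed  2070: Wed/Thu  2071: Thu/Fri  2072: Fri/Sun  2073: Sun/Mon  2074: Mon/Tue  2075: Tue/Wed  2076: Wed/Fri  2077: Fri/Sat  2078: Sat/Sun  …(52 more)…  2131: Mon/Tue  2132: Tue/Thu  2133: Thu/Fri  2134: Fri/Sat  2135: Sat/Sun  2136: Sun/Tue ✓  2137: Tue/Wed  2138: Wed/Thu  2139: Thu/Fri  2140: Fri/Sun  2141: Sun/Mon  2142: Mon/Tue  2143: Tue/Wed  2144: Wed/Fri
Both conditions hold in: 2068, 2096, 2108, 2136 — 4.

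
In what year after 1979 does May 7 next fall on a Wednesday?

From one year to the next, a fixed date's weekday advances by 1, or by 2 when a Feb 29 lies between the two dates.
1979: May 7 is Monday.
1980: Wednesday (+2)
May 7 falls on a Wednesday in 1980.

1980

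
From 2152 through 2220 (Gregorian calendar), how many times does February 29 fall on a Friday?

Leap years in 2152–2220: 17 of them.
Feb 29 weekday advances by 5 (mod 7) from one leap year to the next four years later (or differs when a century non-leap intervenes).
Leap-day weekdays: 2152:Tue 2156:Sun 2160:Fri✓ 2164:Wed 2168:Mon 2172:Sat 2176:Thu 2180:Tue 2184:Sun 2188:Fri✓ 2192:Wed 2196:Mon 2204:Wed 2208:Mon 2212:Sat 2216:Thu 2220:Tue
Friday: 2160, 2188 → 2.

2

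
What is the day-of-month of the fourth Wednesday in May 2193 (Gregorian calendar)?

22

May 1, 2193 is a Wednesday, so the first Wednesday is the 1st.
The fourth Wednesday is 1 + 21 = 22.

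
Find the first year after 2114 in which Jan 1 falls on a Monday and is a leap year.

Jan 1 advances by 2 weekdays after a leap year and by 1 after a common year.
2114: Jan 1 is Monday.
2115: Tuesday
2116: Wednesday (leap)
2117: Friday
2118: Saturday
2119: Sunday
2120: Monday (leap)
2120 begins on a Monday and is a leap year.

2120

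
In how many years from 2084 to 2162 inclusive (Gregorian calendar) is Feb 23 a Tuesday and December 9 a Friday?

Check each year's weekday for Feb 23 and December 9:
  2084: Wed/Sat  2085: Fri/Sun  2086: Sat/Mon  2087: Sun/Tue  2088: Mon/Thu  2089: Wed/Fri  2090: Thu/Sat  2091: Fri/Sun  2092: Sat/Tue  2093: Mon/Wed  2094: Tue/Thu  2095: Wed/Fri  2096: Thu/Sun  2097: Sat/Mon  …(51 more)…  2149: Sun/Tue  2150: Mon/Wed  2151: Tue/Thu  2152: Wed/Sat  2153: Fri/Sun  2154: Sat/Mon  2155: Sun/Tue  2156: Mon/Thu  2157: Wed/Fri  2158: Thu/Sat  2159: Fri/Sun  2160: Sat/Tue  2161: Mon/Wed  2162: Tue/Thu
Both conditions hold in: 2112, 2140 — 2.

2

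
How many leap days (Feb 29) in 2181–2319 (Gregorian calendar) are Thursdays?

Leap years in 2181–2319: 32 of them.
Feb 29 weekday advances by 5 (mod 7) from one leap year to the next four years later (or differs when a century non-leap intervenes).
Leap-day weekdays: 2184:Sun 2188:Fri 2192:Wed 2196:Mon 2204:Wed 2208:Mon 2212:Sat 2216:Thu✓ 2220:Tue 2224:Sun 2228:Fri 2232:Wed 2236:Mon …(6 more)… 2264:Mon 2268:Sat 2272:Thu✓ 2276:Tue 2280:Sun 2284:Fri 2288:Wed 2292:Mon 2296:Sat 2304:Mon 2308:Sat 2312:Thu✓ 2316:Tue
Thursday: 2216, 2244, 2272, 2312 → 4.

4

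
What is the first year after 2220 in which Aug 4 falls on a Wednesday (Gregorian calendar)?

2224

From one year to the next, a fixed date's weekday advances by 1, or by 2 when a Feb 29 lies between the two dates.
2220: August 4 is Friday.
2221: Saturday (+1)
2222: Sunday (+1)
2223: Monday (+1)
2224: Wednesday (+2)
Aug 4 falls on a Wednesday in 2224.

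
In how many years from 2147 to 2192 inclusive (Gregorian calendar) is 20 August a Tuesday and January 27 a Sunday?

4

Check each year's weekday for 20 August and January 27:
  2147: Sun/Fri  2148: Tue/Sat  2149: Wed/Mon  2150: Thu/Tue  2151: Fri/Wed  2152: Sun/Thu  2153: Mon/Sat  2154: Tue/Sun ✓  2155: Wed/Mon  2156: Fri/Tue  2157: Sat/Thu  2158: Sun/Fri  2159: Mon/Sat  2160: Wed/Sun  …(18 more)…  2179: Fri/Wed  2180: Sun/Thu  2181: Mon/Sat  2182: Tue/Sun ✓  2183: Wed/Mon  2184: Fri/Tue  2185: Sat/Thu  2186: Sun/Fri  2187: Mon/Sat  2188: Wed/Sun  2189: Thu/Tue  2190: Fri/Wed  2191: Sat/Thu  2192: Mon/Fri
Both conditions hold in: 2154, 2165, 2171, 2182 — 4.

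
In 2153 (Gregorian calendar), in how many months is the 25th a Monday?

1

Check the 25th of each month of 2153: Jan 25: Thu, Feb 25: Sun, Mar 25: Sun, Apr 25: Wed, May 25: Fri, Jun 25: Mon, Jul 25: Wed, Aug 25: Sat, Sep 25: Tue, Oct 25: Thu, Nov 25: Sun, Dec 25: Tue.
Monday occurs in June — 1 month.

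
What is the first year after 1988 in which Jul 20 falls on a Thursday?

1989

From one year to the next, a fixed date's weekday advances by 1, or by 2 when a Feb 29 lies between the two dates.
1988: July 20 is Wednesday.
1989: Thursday (+1)
Jul 20 falls on a Thursday in 1989.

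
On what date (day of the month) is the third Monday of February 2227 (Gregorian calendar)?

19

February 1, 2227 is a Thursday, so the first Monday is the 5th.
The third Monday is 5 + 14 = 19.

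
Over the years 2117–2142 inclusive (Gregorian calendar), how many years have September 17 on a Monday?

4

Track September 17's weekday year by year (advancing +1, or +2 across a Feb 29):
  2117: Fri  2118: Sat (+1)  2119: Sun (+1)  2120: Tue (+2)  2121: Wed (+1)
  2122: Thu (+1)  2123: Fri (+1)  2124: Sun (+2)  2125: Mon (+1) ✓  2126: Tue (+1)
  2127: Wed (+1)  2128: Fri (+2)  2129: Sat (+1)  2130: Sun (+1)  2131: Mon (+1) ✓
  2132: Wed (+2)  2133: Thu (+1)  2134: Fri (+1)  2135: Sat (+1)  2136: Mon (+2) ✓
  2137: Tue (+1)  2138: Wed (+1)  2139: Thu (+1)  2140: Sat (+2)  2141: Sun (+1)
  2142: Mon (+1) ✓
Monday years: 2125, 2131, 2136, 2142 — 4 in total.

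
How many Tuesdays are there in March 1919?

March 1919 has 31 days and begins on Saturday.
The first Tuesday is March 4.
Tuesdays fall on 4, 11, 18, 25 — that's 4.

4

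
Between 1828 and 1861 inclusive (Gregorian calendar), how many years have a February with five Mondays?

February has 28 days (29 in leap years); it has five Mondays when Monday falls among the first (month-length − 28) days — i.e. when February 1 is Monday in a leap year (never in a common year).
February 1 by year: 1828:Fri 1829:Sun 1830:Mon 1831:Tue 1832:Wed 1833:Fri 1834:Sat 1835:Sun 1836:Mon✓ 1837:Wed 1838:Thu 1839:Fri 1840:Sat 1841:Mon 1842:Tue …(4 more)… 1847:Mon 1848:Tue 1849:Thu 1850:Fri 1851:Sat 1852:Sun 1853:Tue 1854:Wed 1855:Thu 1856:Fri 1857:Sun 1858:Mon 1859:Tue 1860:Wed 1861:Fri
Years with five Mondays: 1836 → 1.

1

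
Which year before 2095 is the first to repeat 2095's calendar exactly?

Two years share a calendar iff Jan 1 falls on the same weekday and both are leap or both are common. 2095: Jan 1 is Saturday, common year.
2094: Jan 1 Friday, common
2093: Jan 1 Thursday, common
2092: Jan 1 Tuesday, leap
2091: Jan 1 Monday, common
2090: Jan 1 Sunday, common
2089: Jan 1 Saturday, common
2089 matches on both conditions.

2089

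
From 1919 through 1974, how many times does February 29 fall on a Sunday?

2

Leap years in 1919–1974: 14 of them.
Feb 29 weekday advances by 5 (mod 7) from one leap year to the next four years later (or differs when a century non-leap intervenes).
Leap-day weekdays: 1920:Sun✓ 1924:Fri 1928:Wed 1932:Mon 1936:Sat 1940:Thu 1944:Tue 1948:Sun✓ 1952:Fri 1956:Wed 1960:Mon 1964:Sat 1968:Thu 1972:Tue
Sunday: 1920, 1948 → 2.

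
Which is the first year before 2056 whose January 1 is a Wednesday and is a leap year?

2048

Jan 1 advances by 2 weekdays after a leap year and by 1 after a common year.
2056: Jan 1 is Saturday (leap).
2055: Friday
2054: Thursday
2053: Wednesday
2052: Monday (leap)
2051: Sunday
2050: Saturday
2049: Friday
2048: Wednesday (leap)
2048 begins on a Wednesday and is a leap year.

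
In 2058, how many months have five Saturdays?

A month of length L has five Saturdays iff its first Saturday is on day ≤ L−28 (so day 1–3 in a 31-day month, 1–2 in a 30-day month, day 1 in a leap February).
Checking each month of 2058: Jan starts Tue (31d); Feb starts Fri (28d); Mar starts Fri (31d) ✓; Apr starts Mon (30d); May starts Wed (31d); Jun starts Sat (30d) ✓; Jul starts Mon (31d); Aug starts Thu (31d) ✓; Sep starts Sun (30d); Oct starts Tue (31d); Nov starts Fri (30d) ✓; Dec starts Sun (31d).
Five-Saturday months: March, June, August, November → 4.

4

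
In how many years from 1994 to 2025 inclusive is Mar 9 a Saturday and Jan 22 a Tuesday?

Check each year's weekday for Mar 9 and Jan 22:
  1994: Wed/Sat  1995: Thu/Sun  1996: Sat/Mon  1997: Sun/Wed  1998: Mon/Thu  1999: Tue/Fri  2000: Thu/Sat  2001: Fri/Mon  2002: Sat/Tue ✓  2003: Sun/Wed  2004: Tue/Thu  2005: Wed/Sat  2006: Thu/Sun  2007: Fri/Mon  …(4 more)…  2012: Fri/Sun  2013: Sat/Tue ✓  2014: Sun/Wed  2015: Mon/Thu  2016: Wed/Fri  2017: Thu/Sun  2018: Fri/Mon  2019: Sat/Tue ✓  2020: Mon/Wed  2021: Tue/Fri  2022: Wed/Sat  2023: Thu/Sun  2024: Sat/Mon  2025: Sun/Wed
Both conditions hold in: 2002, 2013, 2019 — 3.

3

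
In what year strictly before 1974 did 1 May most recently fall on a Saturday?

From one year to the next, a fixed date's weekday advances by 1, or by 2 when a Feb 29 lies between the two dates.
1974: May 1 is Wednesday.
1973: Tuesday (−1)
1972: Monday (−1)
1971: Saturday (−2)
1 May falls on a Saturday in 1971.

1971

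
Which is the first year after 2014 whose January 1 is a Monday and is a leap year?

Jan 1 advances by 2 weekdays after a leap year and by 1 after a common year.
2014: Jan 1 is Wednesday.
2015: Thursday
2016: Friday (leap)
2017: Sunday
2018: Monday
2019: Tuesday
2020: Wednesday (leap)
2021: Friday
2022: Saturday
2023: Sunday
2024: Monday (leap)
2024 begins on a Monday and is a leap year.

2024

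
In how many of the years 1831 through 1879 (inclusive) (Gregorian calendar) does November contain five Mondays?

November has 30 days; it has five Mondays when Monday falls among the first (month-length − 28) days — i.e. when November 1 is one of Monday/Sunday.
November 1 by year: 1831:Tue 1832:Thu 1833:Fri 1834:Sat 1835:Sun✓ 1836:Tue 1837:Wed 1838:Thu 1839:Fri 1840:Sun✓ 1841:Mon✓ 1842:Tue 1843:Wed 1844:Fri 1845:Sat …(19 more)… 1865:Wed 1866:Thu 1867:Fri 1868:Sun✓ 1869:Mon✓ 1870:Tue 1871:Wed 1872:Fri 1873:Sat 1874:Sun✓ 1875:Mon✓ 1876:Wed 1877:Thu 1878:Fri 1879:Sat
Years with five Mondays: 1835, 1840, 1841, 1846, 1847, 1852, 1857, 1858, 1863, 1868, 1869, 1874, 1875 → 13.

13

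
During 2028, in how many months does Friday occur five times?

4

A month of length L has five Fridays iff its first Friday is on day ≤ L−28 (so day 1–3 in a 31-day month, 1–2 in a 30-day month, day 1 in a leap February).
Checking each month of 2028: Jan starts Sat (31d); Feb starts Tue (29d); Mar starts Wed (31d) ✓; Apr starts Sat (30d); May starts Mon (31d); Jun starts Thu (30d) ✓; Jul starts Sat (31d); Aug starts Tue (31d); Sep starts Fri (30d) ✓; Oct starts Sun (31d); Nov starts Wed (30d); Dec starts Fri (31d) ✓.
Five-Friday months: March, June, September, December → 4.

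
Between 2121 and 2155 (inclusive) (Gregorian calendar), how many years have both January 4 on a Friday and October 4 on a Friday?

Check each year's weekday for January 4 and October 4:
  2121: Sat/Sat  2122: Sun/Sun  2123: Mon/Mon  2124: Tue/Wed  2125: Thu/Thu  2126: Fri/Fri ✓  2127: Sat/Sat  2128: Sun/Mon  2129: Tue/Tue  2130: Wed/Wed  2131: Thu/Thu  2132: Fri/Sat  2133: Sun/Sun  2134: Mon/Mon  …(7 more)…  2142: Thu/Thu  2143: Fri/Fri ✓  2144: Sat/Sun  2145: Mon/Mon  2146: Tue/Tue  2147: Wed/Wed  2148: Thu/Fri  2149: Sat/Sat  2150: Sun/Sun  2151: Mon/Mon  2152: Tue/Wed  2153: Thu/Thu  2154: Fri/Fri ✓  2155: Sat/Sat
Both conditions hold in: 2126, 2137, 2143, 2154 — 4.

4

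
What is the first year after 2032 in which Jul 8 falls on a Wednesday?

2037

From one year to the next, a fixed date's weekday advances by 1, or by 2 when a Feb 29 lies between the two dates.
2032: July 8 is Thursday.
2033: Friday (+1)
2034: Saturday (+1)
2035: Sunday (+1)
2036: Tuesday (+2)
2037: Wednesday (+1)
Jul 8 falls on a Wednesday in 2037.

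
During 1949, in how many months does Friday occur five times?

4

A month of length L has five Fridays iff its first Friday is on day ≤ L−28 (so day 1–3 in a 31-day month, 1–2 in a 30-day month, day 1 in a leap February).
Checking each month of 1949: Jan starts Sat (31d); Feb starts Tue (28d); Mar starts Tue (31d); Apr starts Fri (30d) ✓; May starts Sun (31d); Jun starts Wed (30d); Jul starts Fri (31d) ✓; Aug starts Mon (31d); Sep starts Thu (30d) ✓; Oct starts Sat (31d); Nov starts Tue (30d); Dec starts Thu (31d) ✓.
Five-Friday months: April, July, September, December → 4.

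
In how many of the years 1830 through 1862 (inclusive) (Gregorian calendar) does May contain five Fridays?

May has 31 days; it has five Fridays when Friday falls among the first (month-length − 28) days — i.e. when May 1 is one of Friday/Thursday/Wednesday.
May 1 by year: 1830:Sat 1831:Sun 1832:Tue 1833:Wed✓ 1834:Thu✓ 1835:Fri✓ 1836:Sun 1837:Mon 1838:Tue 1839:Wed✓ 1840:Fri✓ 1841:Sat 1842:Sun 1843:Mon 1844:Wed✓ …(3 more)… 1848:Mon 1849:Tue 1850:Wed✓ 1851:Thu✓ 1852:Sat 1853:Sun 1854:Mon 1855:Tue 1856:Thu✓ 1857:Fri✓ 1858:Sat 1859:Sun 1860:Tue 1861:Wed✓ 1862:Thu✓
Years with five Fridays: 1833, 1834, 1835, 1839, 1840, 1844, 1845, 1846, 1850, 1851, 1856, 1857, 1861, 1862 → 14.

14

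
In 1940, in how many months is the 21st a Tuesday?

1

Check the 21st of each month of 1940: Jan 21: Sun, Feb 21: Wed, Mar 21: Thu, Apr 21: Sun, May 21: Tue, Jun 21: Fri, Jul 21: Sun, Aug 21: Wed, Sep 21: Sat, Oct 21: Mon, Nov 21: Thu, Dec 21: Sat.
Tuesday occurs in May — 1 month.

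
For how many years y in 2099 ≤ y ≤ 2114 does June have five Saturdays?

4

June has 30 days; it has five Saturdays when Saturday falls among the first (month-length − 28) days — i.e. when June 1 is one of Saturday/Friday.
June 1 by year: 2099:Mon 2100:Tue 2101:Wed 2102:Thu 2103:Fri✓ 2104:Sun 2105:Mon 2106:Tue 2107:Wed 2108:Fri✓ 2109:Sat✓ 2110:Sun 2111:Mon 2112:Wed 2113:Thu 2114:Fri✓
Years with five Saturdays: 2103, 2108, 2109, 2114 → 4.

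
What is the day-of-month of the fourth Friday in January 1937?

22

January 1, 1937 is a Friday, so the first Friday is the 1st.
The fourth Friday is 1 + 21 = 22.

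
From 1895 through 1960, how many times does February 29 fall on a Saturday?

Leap years in 1895–1960: 16 of them.
Feb 29 weekday advances by 5 (mod 7) from one leap year to the next four years later (or differs when a century non-leap intervenes).
Leap-day weekdays: 1896:Sat✓ 1904:Mon 1908:Sat✓ 1912:Thu 1916:Tue 1920:Sun 1924:Fri 1928:Wed 1932:Mon 1936:Sat✓ 1940:Thu 1944:Tue 1948:Sun 1952:Fri 1956:Wed 1960:Mon
Saturday: 1896, 1908, 1936 → 3.

3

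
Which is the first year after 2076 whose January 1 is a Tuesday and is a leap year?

Jan 1 advances by 2 weekdays after a leap year and by 1 after a common year.
2076: Jan 1 is Wednesday (leap).
2077: Friday
2078: Saturday
2079: Sunday
2080: Monday (leap)
2081: Wednesday
2082: Thursday
2083: Friday
2084: Saturday (leap)
2085: Monday
2086: Tuesday
2087: Wednesday
2088: Thursday (leap)
2089: Saturday
2090: Sunday
2091: Monday
2092: Tuesday (leap)
2092 begins on a Tuesday and is a leap year.

2092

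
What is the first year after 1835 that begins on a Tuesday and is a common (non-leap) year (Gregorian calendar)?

1839

Jan 1 advances by 2 weekdays after a leap year and by 1 after a common year.
1835: Jan 1 is Thursday.
1836: Friday (leap)
1837: Sunday
1838: Monday
1839: Tuesday
1839 begins on a Tuesday and is a common year.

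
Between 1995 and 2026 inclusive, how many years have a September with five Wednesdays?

9

September has 30 days; it has five Wednesdays when Wednesday falls among the first (month-length − 28) days — i.e. when September 1 is one of Wednesday/Tuesday.
September 1 by year: 1995:Fri 1996:Sun 1997:Mon 1998:Tue✓ 1999:Wed✓ 2000:Fri 2001:Sat 2002:Sun 2003:Mon 2004:Wed✓ 2005:Thu 2006:Fri 2007:Sat 2008:Mon 2009:Tue✓ 2010:Wed✓ 2011:Thu 2012:Sat 2013:Sun 2014:Mon 2015:Tue✓ 2016:Thu 2017:Fri 2018:Sat 2019:Sun 2020:Tue✓ 2021:Wed✓ 2022:Thu 2023:Fri 2024:Sun 2025:Mon 2026:Tue✓
Years with five Wednesdays: 1998, 1999, 2004, 2009, 2010, 2015, 2020, 2021, 2026 → 9.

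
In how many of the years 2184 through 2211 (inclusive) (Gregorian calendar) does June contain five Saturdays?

9

June has 30 days; it has five Saturdays when Saturday falls among the first (month-length − 28) days — i.e. when June 1 is one of Saturday/Friday.
June 1 by year: 2184:Tue 2185:Wed 2186:Thu 2187:Fri✓ 2188:Sun 2189:Mon 2190:Tue 2191:Wed 2192:Fri✓ 2193:Sat✓ 2194:Sun 2195:Mon 2196:Wed 2197:Thu 2198:Fri✓ 2199:Sat✓ 2200:Sun 2201:Mon 2202:Tue 2203:Wed 2204:Fri✓ 2205:Sat✓ 2206:Sun 2207:Mon 2208:Wed 2209:Thu 2210:Fri✓ 2211:Sat✓
Years with five Saturdays: 2187, 2192, 2193, 2198, 2199, 2204, 2205, 2210, 2211 → 9.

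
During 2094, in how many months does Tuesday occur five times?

A month of length L has five Tuesdays iff its first Tuesday is on day ≤ L−28 (so day 1–3 in a 31-day month, 1–2 in a 30-day month, day 1 in a leap February).
Checking each month of 2094: Jan starts Fri (31d); Feb starts Mon (28d); Mar starts Mon (31d) ✓; Apr starts Thu (30d); May starts Sat (31d); Jun starts Tue (30d) ✓; Jul starts Thu (31d); Aug starts Sun (31d) ✓; Sep starts Wed (30d); Oct starts Fri (31d); Nov starts Mon (30d) ✓; Dec starts Wed (31d).
Five-Tuesday months: March, June, August, November → 4.

4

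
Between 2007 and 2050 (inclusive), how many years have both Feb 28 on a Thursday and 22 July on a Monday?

Check each year's weekday for Feb 28 and 22 July:
  2007: Wed/Sun  2008: Thu/Tue  2009: Sat/Wed  2010: Sun/Thu  2011: Mon/Fri  2012: Tue/Sun  2013: Thu/Mon ✓  2014: Fri/Tue  2015: Sat/Wed  2016: Sun/Fri  2017: Tue/Sat  2018: Wed/Sun  2019: Thu/Mon ✓  2020: Fri/Wed  …(16 more)…  2037: Sat/Wed  2038: Sun/Thu  2039: Mon/Fri  2040: Tue/Sun  2041: Thu/Mon ✓  2042: Fri/Tue  2043: Sat/Wed  2044: Sun/Fri  2045: Tue/Sat  2046: Wed/Sun  2047: Thu/Mon ✓  2048: Fri/Wed  2049: Sun/Thu  2050: Mon/Fri
Both conditions hold in: 2013, 2019, 2030, 2041, 2047 — 5.

5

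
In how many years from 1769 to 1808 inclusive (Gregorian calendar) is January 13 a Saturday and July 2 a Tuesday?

Check each year's weekday for January 13 and July 2:
  1769: Fri/Sun  1770: Sat/Mon  1771: Sun/Tue  1772: Mon/Thu  1773: Wed/Fri  1774: Thu/Sat  1775: Fri/Sun  1776: Sat/Tue ✓  1777: Mon/Wed  1778: Tue/Thu  1779: Wed/Fri  1780: Thu/Sun  1781: Sat/Mon  1782: Sun/Tue  …(12 more)…  1795: Tue/Thu  1796: Wed/Sat  1797: Fri/Sun  1798: Sat/Mon  1799: Sun/Tue  1800: Mon/Wed  1801: Tue/Thu  1802: Wed/Fri  1803: Thu/Sat  1804: Fri/Mon  1805: Sun/Tue  1806: Mon/Wed  1807: Tue/Thu  1808: Wed/Sat
Both conditions hold in: 1776 — 1.

1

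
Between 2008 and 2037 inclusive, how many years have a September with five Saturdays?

8

September has 30 days; it has five Saturdays when Saturday falls among the first (month-length − 28) days — i.e. when September 1 is one of Saturday/Friday.
September 1 by year: 2008:Mon 2009:Tue 2010:Wed 2011:Thu 2012:Sat✓ 2013:Sun 2014:Mon 2015:Tue 2016:Thu 2017:Fri✓ 2018:Sat✓ 2019:Sun 2020:Tue 2021:Wed 2022:Thu 2023:Fri✓ 2024:Sun 2025:Mon 2026:Tue 2027:Wed 2028:Fri✓ 2029:Sat✓ 2030:Sun 2031:Mon 2032:Wed 2033:Thu 2034:Fri✓ 2035:Sat✓ 2036:Mon 2037:Tue
Years with five Saturdays: 2012, 2017, 2018, 2023, 2028, 2029, 2034, 2035 → 8.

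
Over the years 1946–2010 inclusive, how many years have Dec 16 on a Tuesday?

10

Track Dec 16's weekday year by year (advancing +1, or +2 across a Feb 29):
  1946: Mon  1947: Tue (+1) ✓  1948: Thu (+2)  1949: Fri (+1)  1950: Sat (+1)
  1951: Sun (+1)  1952: Tue (+2) ✓  1953: Wed (+1)  1954: Thu (+1)  1955: Fri (+1)
  1956: Sun (+2)  1957: Mon (+1)  1958: Tue (+1) ✓  1959: Wed (+1)  … (37 more years) …
  1997: Tue (+1) ✓  1998: Wed (+1)  1999: Thu (+1)  2000: Sat (+2)  2001: Sun (+1)
  2002: Mon (+1)  2003: Tue (+1) ✓  2004: Thu (+2)  2005: Fri (+1)  2006: Sat (+1)
  2007: Sun (+1)  2008: Tue (+2) ✓  2009: Wed (+1)  2010: Thu (+1)
Tuesday years: 1947, 1952, 1958, 1969, 1975, 1980, 1986, 1997, 2003, 2008 — 10 in total.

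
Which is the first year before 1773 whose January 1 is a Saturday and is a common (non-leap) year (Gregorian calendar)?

Jan 1 advances by 2 weekdays after a leap year and by 1 after a common year.
1773: Jan 1 is Friday.
1772: Wednesday (leap)
1771: Tuesday
1770: Monday
1769: Sunday
1768: Friday (leap)
1767: Thursday
1766: Wednesday
1765: Tuesday
1764: Sunday (leap)
1763: Saturday
1763 begins on a Saturday and is a common year.

1763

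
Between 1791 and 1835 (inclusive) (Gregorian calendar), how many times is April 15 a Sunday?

Track April 15's weekday year by year (advancing +1, or +2 across a Feb 29):
  1791: Fri  1792: Sun (+2) ✓  1793: Mon (+1)  1794: Tue (+1)  1795: Wed (+1)
  1796: Fri (+2)  1797: Sat (+1)  1798: Sun (+1) ✓  1799: Mon (+1)  1800: Tue (+1)
  1801: Wed (+1)  1802: Thu (+1)  1803: Fri (+1)  1804: Sun (+2) ✓  … (17 more years) …
  1822: Mon (+1)  1823: Tue (+1)  1824: Thu (+2)  1825: Fri (+1)  1826: Sat (+1)
  1827: Sun (+1) ✓  1828: Tue (+2)  1829: Wed (+1)  1830: Thu (+1)  1831: Fri (+1)
  1832: Sun (+2) ✓  1833: Mon (+1)  1834: Tue (+1)  1835: Wed (+1)
Sunday years: 1792, 1798, 1804, 1810, 1821, 1827, 1832 — 7 in total.

7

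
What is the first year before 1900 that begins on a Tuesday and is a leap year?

Jan 1 advances by 2 weekdays after a leap year and by 1 after a common year.
1900: Jan 1 is Monday.
1899: Sunday
1898: Saturday
1897: Friday
1896: Wednesday (leap)
1895: Tuesday
1894: Monday
1893: Sunday
1892: Friday (leap)
1891: Thursday
1890: Wednesday
1889: Tuesday
1888: Sunday (leap)
1887: Saturday
1886: Friday
1885: Thursday
1884: Tuesday (leap)
1884 begins on a Tuesday and is a leap year.

1884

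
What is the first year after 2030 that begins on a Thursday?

Jan 1 advances by 2 weekdays after a leap year and by 1 after a common year.
2030: Jan 1 is Tuesday.
2031: Wednesday
2032: Thursday (leap)
2032 begins on a Thursday

2032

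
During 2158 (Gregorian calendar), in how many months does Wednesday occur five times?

A month of length L has five Wednesdays iff its first Wednesday is on day ≤ L−28 (so day 1–3 in a 31-day month, 1–2 in a 30-day month, day 1 in a leap February).
Checking each month of 2158: Jan starts Sun (31d); Feb starts Wed (28d); Mar starts Wed (31d) ✓; Apr starts Sat (30d); May starts Mon (31d) ✓; Jun starts Thu (30d); Jul starts Sat (31d); Aug starts Tue (31d) ✓; Sep starts Fri (30d); Oct starts Sun (31d); Nov starts Wed (30d) ✓; Dec starts Fri (31d).
Five-Wednesday months: March, May, August, November → 4.

4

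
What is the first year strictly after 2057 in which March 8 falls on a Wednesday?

From one year to the next, a fixed date's weekday advances by 1, or by 2 when a Feb 29 lies between the two dates.
2057: March 8 is Thursday.
2058: Friday (+1)
2059: Saturday (+1)
2060: Monday (+2)
2061: Tuesday (+1)
2062: Wednesday (+1)
March 8 falls on a Wednesday in 2062.

2062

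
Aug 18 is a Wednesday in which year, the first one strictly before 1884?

1880

From one year to the next, a fixed date's weekday advances by 1, or by 2 when a Feb 29 lies between the two dates.
1884: August 18 is Monday.
1883: Saturday (−2)
1882: Friday (−1)
1881: Thursday (−1)
1880: Wednesday (−1)
Aug 18 falls on a Wednesday in 1880.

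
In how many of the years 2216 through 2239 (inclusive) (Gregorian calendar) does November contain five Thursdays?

7

November has 30 days; it has five Thursdays when Thursday falls among the first (month-length − 28) days — i.e. when November 1 is one of Thursday/Wednesday.
November 1 by year: 2216:Fri 2217:Sat 2218:Sun 2219:Mon 2220:Wed✓ 2221:Thu✓ 2222:Fri 2223:Sat 2224:Mon 2225:Tue 2226:Wed✓ 2227:Thu✓ 2228:Sat 2229:Sun 2230:Mon 2231:Tue 2232:Thu✓ 2233:Fri 2234:Sat 2235:Sun 2236:Tue 2237:Wed✓ 2238:Thu✓ 2239:Fri
Years with five Thursdays: 2220, 2221, 2226, 2227, 2232, 2237, 2238 → 7.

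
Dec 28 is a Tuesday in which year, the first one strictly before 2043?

From one year to the next, a fixed date's weekday advances by 1, or by 2 when a Feb 29 lies between the two dates.
2043: December 28 is Monday.
2042: Sunday (−1)
2041: Saturday (−1)
2040: Friday (−1)
2039: Wednesday (−2)
2038: Tuesday (−1)
Dec 28 falls on a Tuesday in 2038.

2038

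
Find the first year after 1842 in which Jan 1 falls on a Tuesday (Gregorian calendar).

1850

Jan 1 advances by 2 weekdays after a leap year and by 1 after a common year.
1842: Jan 1 is Saturday.
1843: Sunday
1844: Monday (leap)
1845: Wednesday
1846: Thursday
1847: Friday
1848: Saturday (leap)
1849: Monday
1850: Tuesday
1850 begins on a Tuesday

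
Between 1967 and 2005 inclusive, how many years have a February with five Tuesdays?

February has 28 days (29 in leap years); it has five Tuesdays when Tuesday falls among the first (month-length − 28) days — i.e. when February 1 is Tuesday in a leap year (never in a common year).
February 1 by year: 1967:Wed 1968:Thu 1969:Sat 1970:Sun 1971:Mon 1972:Tue✓ 1973:Thu 1974:Fri 1975:Sat 1976:Sun 1977:Tue 1978:Wed 1979:Thu 1980:Fri 1981:Sun …(9 more)… 1991:Fri 1992:Sat 1993:Mon 1994:Tue 1995:Wed 1996:Thu 1997:Sat 1998:Sun 1999:Mon 2000:Tue✓ 2001:Thu 2002:Fri 2003:Sat 2004:Sun 2005:Tue
Years with five Tuesdays: 1972, 2000 → 2.

2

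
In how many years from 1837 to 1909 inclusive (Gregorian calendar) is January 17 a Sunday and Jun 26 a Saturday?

Check each year's weekday for January 17 and Jun 26:
  1837: Tue/Mon  1838: Wed/Tue  1839: Thu/Wed  1840: Fri/Fri  1841: Sun/Sat ✓  1842: Mon/Sun  1843: Tue/Mon  1844: Wed/Wed  1845: Fri/Thu  1846: Sat/Fri  1847: Sun/Sat ✓  1848: Mon/Mon  1849: Wed/Tue  1850: Thu/Wed  …(45 more)…  1896: Fri/Fri  1897: Sun/Sat ✓  1898: Mon/Sun  1899: Tue/Mon  1900: Wed/Tue  1901: Thu/Wed  1902: Fri/Thu  1903: Sat/Fri  1904: Sun/Sun  1905: Tue/Mon  1906: Wed/Tue  1907: Thu/Wed  1908: Fri/Fri  1909: Sun/Sat ✓
Both conditions hold in: 1841, 1847, 1858, 1869, 1875, 1886, 1897, 1909 — 8.

8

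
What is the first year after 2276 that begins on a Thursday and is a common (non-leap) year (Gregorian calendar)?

Jan 1 advances by 2 weekdays after a leap year and by 1 after a common year.
2276: Jan 1 is Saturday (leap).
2277: Monday
2278: Tuesday
2279: Wednesday
2280: Thursday (leap)
2281: Saturday
2282: Sunday
2283: Monday
2284: Tuesday (leap)
2285: Thursday
2285 begins on a Thursday and is a common year.

2285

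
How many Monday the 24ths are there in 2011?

Check the 24th of each month of 2011: Jan 24: Mon, Feb 24: Thu, Mar 24: Thu, Apr 24: Sun, May 24: Tue, Jun 24: Fri, Jul 24: Sun, Aug 24: Wed, Sep 24: Sat, Oct 24: Mon, Nov 24: Thu, Dec 24: Sat.
Monday occurs in January, October — 2 months.

2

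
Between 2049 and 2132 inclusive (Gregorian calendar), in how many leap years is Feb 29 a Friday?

Leap years in 2049–2132: 20 of them.
Feb 29 weekday advances by 5 (mod 7) from one leap year to the next four years later (or differs when a century non-leap intervenes).
Leap-day weekdays: 2052:Thu 2056:Tue 2060:Sun 2064:Fri✓ 2068:Wed 2072:Mon 2076:Sat 2080:Thu 2084:Tue 2088:Sun 2092:Fri✓ 2096:Wed 2104:Fri✓ 2108:Wed 2112:Mon 2116:Sat 2120:Thu 2124:Tue 2128:Sun 2132:Fri✓
Friday: 2064, 2092, 2104, 2132 → 4.

4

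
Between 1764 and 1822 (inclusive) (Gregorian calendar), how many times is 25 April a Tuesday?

Track 25 April's weekday year by year (advancing +1, or +2 across a Feb 29):
  1764: Wed  1765: Thu (+1)  1766: Fri (+1)  1767: Sat (+1)  1768: Mon (+2)
  1769: Tue (+1) ✓  1770: Wed (+1)  1771: Thu (+1)  1772: Sat (+2)  1773: Sun (+1)
  1774: Mon (+1)  1775: Tue (+1) ✓  1776: Thu (+2)  1777: Fri (+1)  … (31 more years) …
  1809: Tue (+1) ✓  1810: Wed (+1)  1811: Thu (+1)  1812: Sat (+2)  1813: Sun (+1)
  1814: Mon (+1)  1815: Tue (+1) ✓  1816: Thu (+2)  1817: Fri (+1)  1818: Sat (+1)
  1819: Sun (+1)  1820: Tue (+2) ✓  1821: Wed (+1)  1822: Thu (+1)
Tuesday years: 1769, 1775, 1780, 1786, 1797, 1809, 1815, 1820 — 8 in total.

8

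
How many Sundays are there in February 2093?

4

February 2093 has 28 days and begins on Sunday.
The first Sunday is February 1.
Sundays fall on 1, 8, 15, 22 — that's 4.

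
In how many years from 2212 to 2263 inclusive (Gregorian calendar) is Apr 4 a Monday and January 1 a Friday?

1

Check each year's weekday for Apr 4 and January 1:
  2212: Sat/Wed  2213: Sun/Fri  2214: Mon/Sat  2215: Tue/Sun  2216: Thu/Mon  2217: Fri/Wed  2218: Sat/Thu  2219: Sun/Fri  2220: Tue/Sat  2221: Wed/Mon  2222: Thu/Tue  2223: Fri/Wed  2224: Sun/Thu  2225: Mon/Sat  …(24 more)…  2250: Thu/Tue  2251: Fri/Wed  2252: Sun/Thu  2253: Mon/Sat  2254: Tue/Sun  2255: Wed/Mon  2256: Fri/Tue  2257: Sat/Thu  2258: Sun/Fri  2259: Mon/Sat  2260: Wed/Sun  2261: Thu/Tue  2262: Fri/Wed  2263: Sat/Thu
Both conditions hold in: 2236 — 1.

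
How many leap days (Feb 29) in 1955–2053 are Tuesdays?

3

Leap years in 1955–2053: 25 of them.
Feb 29 weekday advances by 5 (mod 7) from one leap year to the next four years later (or differs when a century non-leap intervenes).
Leap-day weekdays: 1956:Wed 1960:Mon 1964:Sat 1968:Thu 1972:Tue✓ 1976:Sun 1980:Fri 1984:Wed 1988:Mon 1992:Sat 1996:Thu 2000:Tue✓ 2004:Sun 2008:Fri 2012:Wed 2016:Mon 2020:Sat 2024:Thu 2028:Tue✓ 2032:Sun 2036:Fri 2040:Wed 2044:Mon 2048:Sat 2052:Thu
Tuesday: 1972, 2000, 2028 → 3.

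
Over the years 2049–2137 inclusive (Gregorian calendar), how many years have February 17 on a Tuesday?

13

Track February 17's weekday year by year (advancing +1, or +2 across a Feb 29):
  2049: Wed  2050: Thu (+1)  2051: Fri (+1)  2052: Sat (+1)  2053: Mon (+2)
  2054: Tue (+1) ✓  2055: Wed (+1)  2056: Thu (+1)  2057: Sat (+2)  2058: Sun (+1)
  2059: Mon (+1)  2060: Tue (+1) ✓  2061: Thu (+2)  2062: Fri (+1)  … (61 more years) …
  2124: Thu (+1)  2125: Sat (+2)  2126: Sun (+1)  2127: Mon (+1)  2128: Tue (+1) ✓
  2129: Thu (+2)  2130: Fri (+1)  2131: Sat (+1)  2132: Sun (+1)  2133: Tue (+2) ✓
  2134: Wed (+1)  2135: Thu (+1)  2136: Fri (+1)  2137: Sun (+2)
Tuesday years: 2054, 2060, 2065, 2071, 2082, 2088, 2093, 2099, 2105, 2111, 2122, 2128, 2133 — 13 in total.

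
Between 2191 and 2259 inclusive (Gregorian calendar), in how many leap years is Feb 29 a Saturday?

Leap years in 2191–2259: 16 of them.
Feb 29 weekday advances by 5 (mod 7) from one leap year to the next four years later (or differs when a century non-leap intervenes).
Leap-day weekdays: 2192:Wed 2196:Mon 2204:Wed 2208:Mon 2212:Sat✓ 2216:Thu 2220:Tue 2224:Sun 2228:Fri 2232:Wed 2236:Mon 2240:Sat✓ 2244:Thu 2248:Tue 2252:Sun 2256:Fri
Saturday: 2212, 2240 → 2.

2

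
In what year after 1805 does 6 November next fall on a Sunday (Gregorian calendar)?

From one year to the next, a fixed date's weekday advances by 1, or by 2 when a Feb 29 lies between the two dates.
1805: November 6 is Wednesday.
1806: Thursday (+1)
1807: Friday (+1)
1808: Sunday (+2)
6 November falls on a Sunday in 1808.

1808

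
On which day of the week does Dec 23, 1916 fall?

Saturday

January 1, 1916 is a Saturday.
December 23 is day 358 of the year, i.e. 357 days after Jan 1.
357 mod 7 = 0, so advance 0 weekdays from Saturday: Saturday.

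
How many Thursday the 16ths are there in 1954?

Check the 16th of each month of 1954: Jan 16: Sat, Feb 16: Tue, Mar 16: Tue, Apr 16: Fri, May 16: Sun, Jun 16: Wed, Jul 16: Fri, Aug 16: Mon, Sep 16: Thu, Oct 16: Sat, Nov 16: Tue, Dec 16: Thu.
Thursday occurs in September, December — 2 months.

2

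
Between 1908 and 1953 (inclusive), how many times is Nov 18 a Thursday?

7

Track Nov 18's weekday year by year (advancing +1, or +2 across a Feb 29):
  1908: Wed  1909: Thu (+1) ✓  1910: Fri (+1)  1911: Sat (+1)  1912: Mon (+2)
  1913: Tue (+1)  1914: Wed (+1)  1915: Thu (+1) ✓  1916: Sat (+2)  1917: Sun (+1)
  1918: Mon (+1)  1919: Tue (+1)  1920: Thu (+2) ✓  1921: Fri (+1)  … (18 more years) …
  1940: Mon (+2)  1941: Tue (+1)  1942: Wed (+1)  1943: Thu (+1) ✓  1944: Sat (+2)
  1945: Sun (+1)  1946: Mon (+1)  1947: Tue (+1)  1948: Thu (+2) ✓  1949: Fri (+1)
  1950: Sat (+1)  1951: Sun (+1)  1952: Tue (+2)  1953: Wed (+1)
Thursday years: 1909, 1915, 1920, 1926, 1937, 1943, 1948 — 7 in total.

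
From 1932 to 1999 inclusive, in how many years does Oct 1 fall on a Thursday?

10

Track Oct 1's weekday year by year (advancing +1, or +2 across a Feb 29):
  1932: Sat  1933: Sun (+1)  1934: Mon (+1)  1935: Tue (+1)  1936: Thu (+2) ✓
  1937: Fri (+1)  1938: Sat (+1)  1939: Sun (+1)  1940: Tue (+2)  1941: Wed (+1)
  1942: Thu (+1) ✓  1943: Fri (+1)  1944: Sun (+2)  1945: Mon (+1)  … (40 more years) …
  1986: Wed (+1)  1987: Thu (+1) ✓  1988: Sat (+2)  1989: Sun (+1)  1990: Mon (+1)
  1991: Tue (+1)  1992: Thu (+2) ✓  1993: Fri (+1)  1994: Sat (+1)  1995: Sun (+1)
  1996: Tue (+2)  1997: Wed (+1)  1998: Thu (+1) ✓  1999: Fri (+1)
Thursday years: 1936, 1942, 1953, 1959, 1964, 1970, 1981, 1987, 1992, 1998 — 10 in total.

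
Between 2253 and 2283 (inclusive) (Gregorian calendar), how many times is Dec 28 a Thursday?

Track Dec 28's weekday year by year (advancing +1, or +2 across a Feb 29):
  2253: Wed  2254: Thu (+1) ✓  2255: Fri (+1)  2256: Sun (+2)  2257: Mon (+1)
  2258: Tue (+1)  2259: Wed (+1)  2260: Fri (+2)  2261: Sat (+1)  2262: Sun (+1)
  2263: Mon (+1)  2264: Wed (+2)  2265: Thu (+1) ✓  2266: Fri (+1)  … (3 more years) …
  2270: Wed (+1)  2271: Thu (+1) ✓  2272: Sat (+2)  2273: Sun (+1)  2274: Mon (+1)
  2275: Tue (+1)  2276: Thu (+2) ✓  2277: Fri (+1)  2278: Sat (+1)  2279: Sun (+1)
  2280: Tue (+2)  2281: Wed (+1)  2282: Thu (+1) ✓  2283: Fri (+1)
Thursday years: 2254, 2265, 2271, 2276, 2282 — 5 in total.

5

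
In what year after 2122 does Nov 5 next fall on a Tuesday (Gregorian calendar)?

2126

From one year to the next, a fixed date's weekday advances by 1, or by 2 when a Feb 29 lies between the two dates.
2122: November 5 is Thursday.
2123: Friday (+1)
2124: Sunday (+2)
2125: Monday (+1)
2126: Tuesday (+1)
Nov 5 falls on a Tuesday in 2126.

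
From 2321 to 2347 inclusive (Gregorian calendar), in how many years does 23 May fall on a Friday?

4

Track 23 May's weekday year by year (advancing +1, or +2 across a Feb 29):
  2321: Mon  2322: Tue (+1)  2323: Wed (+1)  2324: Fri (+2) ✓  2325: Sat (+1)
  2326: Sun (+1)  2327: Mon (+1)  2328: Wed (+2)  2329: Thu (+1)  2330: Fri (+1) ✓
  2331: Sat (+1)  2332: Mon (+2)  2333: Tue (+1)  2334: Wed (+1)  2335: Thu (+1)
  2336: Sat (+2)  2337: Sun (+1)  2338: Mon (+1)  2339: Tue (+1)  2340: Thu (+2)
  2341: Fri (+1) ✓  2342: Sat (+1)  2343: Sun (+1)  2344: Tue (+2)  2345: Wed (+1)
  2346: Thu (+1)  2347: Fri (+1) ✓
Friday years: 2324, 2330, 2341, 2347 — 4 in total.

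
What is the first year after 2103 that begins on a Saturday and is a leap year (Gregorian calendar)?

2124

Jan 1 advances by 2 weekdays after a leap year and by 1 after a common year.
2103: Jan 1 is Monday.
2104: Tuesday (leap)
2105: Thursday
2106: Friday
2107: Saturday
2108: Sunday (leap)
2109: Tuesday
2110: Wednesday
2111: Thursday
2112: Friday (leap)
2113: Sunday
2114: Monday
2115: Tuesday
2116: Wednesday (leap)
2117: Friday
2118: Saturday
2119: Sunday
2120: Monday (leap)
2121: Wednesday
2122: Thursday
2123: Friday
2124: Saturday (leap)
2124 begins on a Saturday and is a leap year.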